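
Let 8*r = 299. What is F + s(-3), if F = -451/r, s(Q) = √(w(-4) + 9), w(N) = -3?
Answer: -3608/299 + √6 ≈ -9.6174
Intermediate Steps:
r = 299/8 (r = (⅛)*299 = 299/8 ≈ 37.375)
s(Q) = √6 (s(Q) = √(-3 + 9) = √6)
F = -3608/299 (F = -451/299/8 = -451*8/299 = -3608/299 ≈ -12.067)
F + s(-3) = -3608/299 + √6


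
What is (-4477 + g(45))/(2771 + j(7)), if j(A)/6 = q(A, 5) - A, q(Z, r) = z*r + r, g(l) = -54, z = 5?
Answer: -4531/2909 ≈ -1.5576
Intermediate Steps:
q(Z, r) = 6*r (q(Z, r) = 5*r + r = 6*r)
j(A) = 180 - 6*A (j(A) = 6*(6*5 - A) = 6*(30 - A) = 180 - 6*A)
(-4477 + g(45))/(2771 + j(7)) = (-4477 - 54)/(2771 + (180 - 6*7)) = -4531/(2771 + (180 - 42)) = -4531/(2771 + 138) = -4531/2909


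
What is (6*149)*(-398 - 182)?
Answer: -518520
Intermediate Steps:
(6*149)*(-398 - 182) = 894*(-580) = -518520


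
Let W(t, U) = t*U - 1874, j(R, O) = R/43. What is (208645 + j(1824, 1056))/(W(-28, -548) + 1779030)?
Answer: 8973559/77077500 ≈ 0.11642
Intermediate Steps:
j(R, O) = R/43 (j(R, O) = R*(1/43) = R/43)
W(t, U) = -1874 + U*t (W(t, U) = U*t - 1874 = -1874 + U*t)
(208645 + j(1824, 1056))/(W(-28, -548) + 1779030) = (208645 + (1/43)*1824)/((-1874 - 548*(-28)) + 1779030) = (208645 + 1824/43)/((-1874 + 15344) + 1779030) = 8973559/(43*(13470 + 1779030)) = (8973559/43)/1792500 = (8973559/43)*(1/1792500) = 8973559/77077500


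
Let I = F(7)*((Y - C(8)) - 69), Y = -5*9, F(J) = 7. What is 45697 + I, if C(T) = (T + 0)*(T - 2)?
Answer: 44563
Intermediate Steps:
C(T) = T*(-2 + T)
Y = -45
I = -1134 (I = 7*((-45 - 8*(-2 + 8)) - 69) = 7*((-45 - 8*6) - 69) = 7*((-45 - 1*48) - 69) = 7*((-45 - 48) - 69) = 7*(-93 - 69) = 7*(-162) = -1134)
45697 + I = 45697 - 1134 = 44563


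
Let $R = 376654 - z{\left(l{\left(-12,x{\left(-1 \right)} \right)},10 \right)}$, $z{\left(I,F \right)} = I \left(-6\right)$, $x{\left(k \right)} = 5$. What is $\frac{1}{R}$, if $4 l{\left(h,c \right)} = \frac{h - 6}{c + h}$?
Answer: $\frac{7}{2636605} \approx 2.6549 \cdot 10^{-6}$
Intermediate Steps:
$l{\left(h,c \right)} = \frac{-6 + h}{4 \left(c + h\right)}$ ($l{\left(h,c \right)} = \frac{\left(h - 6\right) \frac{1}{c + h}}{4} = \frac{\left(-6 + h\right) \frac{1}{c + h}}{4} = \frac{\frac{1}{c + h} \left(-6 + h\right)}{4} = \frac{-6 + h}{4 \left(c + h\right)}$)
$z{\left(I,F \right)} = - 6 I$
$R = \frac{2636605}{7}$ ($R = 376654 - - 6 \frac{-6 - 12}{4 \left(5 - 12\right)} = 376654 - - 6 \cdot \frac{1}{4} \frac{1}{-7} \left(-18\right) = 376654 - - 6 \cdot \frac{1}{4} \left(- \frac{1}{7}\right) \left(-18\right) = 376654 - \left(-6\right) \frac{9}{14} = 376654 - - \frac{27}{7} = 376654 + \frac{27}{7} = \frac{2636605}{7} \approx 3.7666 \cdot 10^{5}$)
$\frac{1}{R} = \frac{1}{\frac{2636605}{7}} = \frac{7}{2636605}$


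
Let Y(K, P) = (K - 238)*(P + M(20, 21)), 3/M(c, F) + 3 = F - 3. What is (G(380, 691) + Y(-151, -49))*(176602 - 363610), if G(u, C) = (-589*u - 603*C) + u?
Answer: 580781208192/5 ≈ 1.1616e+11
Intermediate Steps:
G(u, C) = -603*C - 588*u (G(u, C) = (-603*C - 589*u) + u = -603*C - 588*u)
M(c, F) = 3/(-6 + F) (M(c, F) = 3/(-3 + (F - 3)) = 3/(-3 + (-3 + F)) = 3/(-6 + F))
Y(K, P) = (-238 + K)*(1/5 + P) (Y(K, P) = (K - 238)*(P + 3/(-6 + 21)) = (-238 + K)*(P + 3/15) = (-238 + K)*(P + 3*(1/15)) = (-238 + K)*(P + 1/5) = (-238 + K)*(1/5 + P))
(G(380, 691) + Y(-151, -49))*(176602 - 363610) = ((-603*691 - 588*380) + (-238/5 - 238*(-49) + (1/5)*(-151) - 151*(-49)))*(176602 - 363610) = ((-416673 - 223440) + (-238/5 + 11662 - 151/5 + 7399))*(-187008) = (-640113 + 94916/5)*(-187008) = -3105649/5*(-187008) = 580781208192/5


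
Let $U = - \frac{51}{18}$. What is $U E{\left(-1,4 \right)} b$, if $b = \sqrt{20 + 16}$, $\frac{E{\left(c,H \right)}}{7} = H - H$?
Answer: $0$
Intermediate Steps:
$E{\left(c,H \right)} = 0$ ($E{\left(c,H \right)} = 7 \left(H - H\right) = 7 \cdot 0 = 0$)
$U = - \frac{17}{6}$ ($U = \left(-51\right) \frac{1}{18} = - \frac{17}{6} \approx -2.8333$)
$b = 6$ ($b = \sqrt{36} = 6$)
$U E{\left(-1,4 \right)} b = \left(- \frac{17}{6}\right) 0 \cdot 6 = 0 \cdot 6 = 0$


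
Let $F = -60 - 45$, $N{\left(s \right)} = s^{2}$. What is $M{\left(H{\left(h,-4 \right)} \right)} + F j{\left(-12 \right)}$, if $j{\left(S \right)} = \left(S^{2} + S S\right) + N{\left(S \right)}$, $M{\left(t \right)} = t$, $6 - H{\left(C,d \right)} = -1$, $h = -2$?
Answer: $-45353$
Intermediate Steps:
$H{\left(C,d \right)} = 7$ ($H{\left(C,d \right)} = 6 - -1 = 6 + 1 = 7$)
$F = -105$
$j{\left(S \right)} = 3 S^{2}$ ($j{\left(S \right)} = \left(S^{2} + S S\right) + S^{2} = \left(S^{2} + S^{2}\right) + S^{2} = 2 S^{2} + S^{2} = 3 S^{2}$)
$M{\left(H{\left(h,-4 \right)} \right)} + F j{\left(-12 \right)} = 7 - 105 \cdot 3 \left(-12\right)^{2} = 7 - 105 \cdot 3 \cdot 144 = 7 - 45360 = -45353$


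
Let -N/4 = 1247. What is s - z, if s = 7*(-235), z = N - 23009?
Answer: 26352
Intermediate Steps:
N = -4988 (N = -4*1247 = -4988)
z = -27997 (z = -4988 - 23009 = -27997)
s = -1645
s - z = -1645 - 1*(-27997) = -1645 + 27997 = 26352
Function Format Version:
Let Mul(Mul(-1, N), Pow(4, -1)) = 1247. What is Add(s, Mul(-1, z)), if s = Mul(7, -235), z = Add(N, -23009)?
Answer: 26352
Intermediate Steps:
N = -4988 (N = Mul(-4, 1247) = -4988)
z = -27997 (z = Add(-4988, -23009) = -27997)
s = -1645
Add(s, Mul(-1, z)) = Add(-1645, Mul(-1, -27997)) = Add(-1645, 27997) = 26352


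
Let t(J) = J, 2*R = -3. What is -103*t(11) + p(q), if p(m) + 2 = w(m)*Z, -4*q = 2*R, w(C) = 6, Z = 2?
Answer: -1123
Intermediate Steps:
R = -3/2 (R = (½)*(-3) = -3/2 ≈ -1.5000)
q = ¾ (q = -(-3)/(2*2) = -¼*(-3) = ¾ ≈ 0.75000)
p(m) = 10 (p(m) = -2 + 6*2 = -2 + 12 = 10)
-103*t(11) + p(q) = -103*11 + 10 = -1133 + 10 = -1123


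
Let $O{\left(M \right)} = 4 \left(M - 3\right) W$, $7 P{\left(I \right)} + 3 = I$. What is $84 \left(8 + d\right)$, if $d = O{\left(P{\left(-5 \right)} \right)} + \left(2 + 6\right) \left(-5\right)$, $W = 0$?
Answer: $-2688$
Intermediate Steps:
$P{\left(I \right)} = - \frac{3}{7} + \frac{I}{7}$
$O{\left(M \right)} = 0$ ($O{\left(M \right)} = 4 \left(M - 3\right) 0 = 4 \left(-3 + M\right) 0 = 4 \cdot 0 = 0$)
$d = -40$ ($d = 0 + \left(2 + 6\right) \left(-5\right) = 0 + 8 \left(-5\right) = 0 - 40 = -40$)
$84 \left(8 + d\right) = 84 \left(8 - 40\right) = 84 \left(-32\right) = -2688$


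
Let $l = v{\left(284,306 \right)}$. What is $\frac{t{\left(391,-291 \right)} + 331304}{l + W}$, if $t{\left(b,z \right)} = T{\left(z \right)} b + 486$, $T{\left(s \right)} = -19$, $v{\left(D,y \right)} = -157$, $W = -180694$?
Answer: $- \frac{324361}{180851} \approx -1.7935$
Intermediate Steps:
$l = -157$
$t{\left(b,z \right)} = 486 - 19 b$ ($t{\left(b,z \right)} = - 19 b + 486 = 486 - 19 b$)
$\frac{t{\left(391,-291 \right)} + 331304}{l + W} = \frac{\left(486 - 7429\right) + 331304}{-157 - 180694} = \frac{\left(486 - 7429\right) + 331304}{-180851} = \left(-6943 + 331304\right) \left(- \frac{1}{180851}\right) = 324361 \left(- \frac{1}{180851}\right) = - \frac{324361}{180851}$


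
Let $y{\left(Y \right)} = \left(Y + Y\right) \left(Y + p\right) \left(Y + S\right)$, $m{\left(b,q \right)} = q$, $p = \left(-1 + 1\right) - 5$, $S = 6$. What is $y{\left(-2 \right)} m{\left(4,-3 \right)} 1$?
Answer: $-336$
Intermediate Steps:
$p = -5$ ($p = 0 - 5 = -5$)
$y{\left(Y \right)} = 2 Y \left(-5 + Y\right) \left(6 + Y\right)$ ($y{\left(Y \right)} = \left(Y + Y\right) \left(Y - 5\right) \left(Y + 6\right) = 2 Y \left(-5 + Y\right) \left(6 + Y\right)$)
$y{\left(-2 \right)} m{\left(4,-3 \right)} 1 = 2 \left(-2\right) \left(-30 - 2 + \left(-2\right)^{2}\right) \left(-3\right) 1 = 2 \left(-2\right) \left(-30 - 2 + 4\right) \left(-3\right) 1 = 2 \left(-2\right) \left(-28\right) \left(-3\right) 1 = 112 \left(-3\right) 1 = \left(-336\right) 1 = -336$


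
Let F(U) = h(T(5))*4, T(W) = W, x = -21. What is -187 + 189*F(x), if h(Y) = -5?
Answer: -3967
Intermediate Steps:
F(U) = -20 (F(U) = -5*4 = -20)
-187 + 189*F(x) = -187 + 189*(-20) = -187 - 3780 = -3967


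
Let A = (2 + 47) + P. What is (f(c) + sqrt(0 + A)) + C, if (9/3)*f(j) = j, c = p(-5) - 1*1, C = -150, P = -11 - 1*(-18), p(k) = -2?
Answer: -151 + 2*sqrt(14) ≈ -143.52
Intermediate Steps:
P = 7 (P = -11 + 18 = 7)
c = -3 (c = -2 - 1*1 = -2 - 1 = -3)
f(j) = j/3
A = 56 (A = (2 + 47) + 7 = 49 + 7 = 56)
(f(c) + sqrt(0 + A)) + C = ((1/3)*(-3) + sqrt(0 + 56)) - 150 = (-1 + sqrt(56)) - 150 = (-1 + 2*sqrt(14)) - 150 = -151 + 2*sqrt(14)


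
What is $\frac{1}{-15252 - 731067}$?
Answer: $- \frac{1}{746319} \approx -1.3399 \cdot 10^{-6}$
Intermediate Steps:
$\frac{1}{-15252 - 731067} = \frac{1}{-746319} = - \frac{1}{746319}$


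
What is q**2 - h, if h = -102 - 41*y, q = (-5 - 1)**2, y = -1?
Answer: 1357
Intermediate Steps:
q = 36 (q = (-6)**2 = 36)
h = -61 (h = -102 - 41*(-1) = -102 + 41 = -61)
q**2 - h = 36**2 - 1*(-61) = 1296 + 61 = 1357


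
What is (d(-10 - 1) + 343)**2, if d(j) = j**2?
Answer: 215296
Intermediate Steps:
(d(-10 - 1) + 343)**2 = ((-10 - 1)**2 + 343)**2 = ((-11)**2 + 343)**2 = (121 + 343)**2 = 464**2 = 215296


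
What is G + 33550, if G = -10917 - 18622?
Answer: 4011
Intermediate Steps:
G = -29539
G + 33550 = -29539 + 33550 = 4011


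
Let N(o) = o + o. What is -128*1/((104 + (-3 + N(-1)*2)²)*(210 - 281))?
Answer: 128/10863 ≈ 0.011783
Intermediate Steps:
N(o) = 2*o
-128*1/((104 + (-3 + N(-1)*2)²)*(210 - 281)) = -128*1/((104 + (-3 + (2*(-1))*2)²)*(210 - 281)) = -128*(-1/(71*(104 + (-3 - 2*2)²))) = -128*(-1/(71*(104 + (-3 - 4)²))) = -128*(-1/(71*(104 + (-7)²))) = -128*(-1/(71*(104 + 49))) = -128/(153*(-71)) = -128/(-10863) = -128*(-1/10863) = 128/10863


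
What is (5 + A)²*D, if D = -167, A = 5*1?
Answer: -16700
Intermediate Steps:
A = 5
(5 + A)²*D = (5 + 5)²*(-167) = 10²*(-167) = 100*(-167) = -16700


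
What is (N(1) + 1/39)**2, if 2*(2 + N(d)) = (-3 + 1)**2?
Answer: 1/1521 ≈ 0.00065746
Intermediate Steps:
N(d) = 0 (N(d) = -2 + (-3 + 1)**2/2 = -2 + (1/2)*(-2)**2 = -2 + (1/2)*4 = -2 + 2 = 0)
(N(1) + 1/39)**2 = (0 + 1/39)**2 = (1/39)**2 = 1/1521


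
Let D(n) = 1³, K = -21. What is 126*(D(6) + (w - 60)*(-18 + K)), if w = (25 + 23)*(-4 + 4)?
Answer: 294966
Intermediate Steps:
D(n) = 1
w = 0 (w = 48*0 = 0)
126*(D(6) + (w - 60)*(-18 + K)) = 126*(1 + (0 - 60)*(-18 - 21)) = 126*(1 - 60*(-39)) = 126*(1 + 2340) = 126*2341 = 294966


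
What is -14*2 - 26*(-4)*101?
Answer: 10476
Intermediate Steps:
-14*2 - 26*(-4)*101 = -28 + 104*101 = -28 + 10504 = 10476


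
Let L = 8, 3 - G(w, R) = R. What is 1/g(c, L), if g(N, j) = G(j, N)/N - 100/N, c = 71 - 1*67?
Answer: -4/101 ≈ -0.039604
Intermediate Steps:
G(w, R) = 3 - R
c = 4 (c = 71 - 67 = 4)
g(N, j) = -100/N + (3 - N)/N (g(N, j) = (3 - N)/N - 100/N = -100/N + (3 - N)/N)
1/g(c, L) = 1/((-97 - 1*4)/4) = 1/((-97 - 4)/4) = 1/((1/4)*(-101)) = 1/(-101/4) = -4/101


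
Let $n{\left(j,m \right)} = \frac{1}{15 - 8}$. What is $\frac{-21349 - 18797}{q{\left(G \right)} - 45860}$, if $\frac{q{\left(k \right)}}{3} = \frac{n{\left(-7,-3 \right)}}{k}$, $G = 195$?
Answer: $\frac{6088810}{6955433} \approx 0.8754$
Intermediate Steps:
$n{\left(j,m \right)} = \frac{1}{7}$
$q{\left(k \right)} = \frac{3}{7 k}$ ($q{\left(k \right)} = 3 \frac{1}{7 k} = \frac{3}{7 k}$)
$\frac{-21349 - 18797}{q{\left(G \right)} - 45860} = \frac{-21349 - 18797}{\frac{3}{7 \cdot 195} - 45860} = - \frac{40146}{\frac{3}{7} \cdot \frac{1}{195} - 45860} = - \frac{40146}{\frac{1}{455} - 45860} = - \frac{40146}{- \frac{20866299}{455}} = \left(-40146\right) \left(- \frac{455}{20866299}\right) = \frac{6088810}{6955433}$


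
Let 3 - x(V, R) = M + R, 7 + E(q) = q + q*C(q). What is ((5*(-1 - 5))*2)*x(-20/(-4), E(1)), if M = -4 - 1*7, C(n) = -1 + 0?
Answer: -1260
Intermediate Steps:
C(n) = -1
M = -11 (M = -4 - 7 = -11)
E(q) = -7 (E(q) = -7 + (q + q*(-1)) = -7 + (q - q) = -7 + 0 = -7)
x(V, R) = 14 - R (x(V, R) = 3 - (-11 + R) = 3 + (11 - R) = 14 - R)
((5*(-1 - 5))*2)*x(-20/(-4), E(1)) = ((5*(-1 - 5))*2)*(14 - 1*(-7)) = ((5*(-6))*2)*(14 + 7) = -30*2*21 = -60*21 = -1260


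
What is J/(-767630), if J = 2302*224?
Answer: -257824/383815 ≈ -0.67174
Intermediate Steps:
J = 515648
J/(-767630) = 515648/(-767630) = 515648*(-1/767630) = -257824/383815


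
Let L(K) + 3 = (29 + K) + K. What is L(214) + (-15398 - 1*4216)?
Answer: -19160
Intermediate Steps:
L(K) = 26 + 2*K (L(K) = -3 + ((29 + K) + K) = -3 + (29 + 2*K) = 26 + 2*K)
L(214) + (-15398 - 1*4216) = (26 + 2*214) + (-15398 - 1*4216) = (26 + 428) + (-15398 - 4216) = 454 - 19614 = -19160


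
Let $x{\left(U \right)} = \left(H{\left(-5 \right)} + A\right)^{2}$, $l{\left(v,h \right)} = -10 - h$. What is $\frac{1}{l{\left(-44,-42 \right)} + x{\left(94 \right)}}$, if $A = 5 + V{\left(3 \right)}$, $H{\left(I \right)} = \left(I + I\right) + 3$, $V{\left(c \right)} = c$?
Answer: $\frac{1}{33} \approx 0.030303$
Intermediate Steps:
$H{\left(I \right)} = 3 + 2 I$ ($H{\left(I \right)} = 2 I + 3 = 3 + 2 I$)
$A = 8$ ($A = 5 + 3 = 8$)
$x{\left(U \right)} = 1$ ($x{\left(U \right)} = \left(\left(3 + 2 \left(-5\right)\right) + 8\right)^{2} = \left(\left(3 - 10\right) + 8\right)^{2} = \left(-7 + 8\right)^{2} = 1^{2} = 1$)
$\frac{1}{l{\left(-44,-42 \right)} + x{\left(94 \right)}} = \frac{1}{\left(-10 - -42\right) + 1} = \frac{1}{\left(-10 + 42\right) + 1} = \frac{1}{32 + 1} = \frac{1}{33}$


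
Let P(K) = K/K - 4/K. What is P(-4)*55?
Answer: 110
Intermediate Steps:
P(K) = 1 - 4/K
P(-4)*55 = ((-4 - 4)/(-4))*55 = -¼*(-8)*55 = 2*55 = 110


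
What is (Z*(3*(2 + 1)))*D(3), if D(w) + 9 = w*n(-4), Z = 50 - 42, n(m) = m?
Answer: -1512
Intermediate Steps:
Z = 8
D(w) = -9 - 4*w (D(w) = -9 + w*(-4) = -9 - 4*w)
(Z*(3*(2 + 1)))*D(3) = (8*(3*(2 + 1)))*(-9 - 4*3) = (8*(3*3))*(-9 - 12) = (8*9)*(-21) = 72*(-21) = -1512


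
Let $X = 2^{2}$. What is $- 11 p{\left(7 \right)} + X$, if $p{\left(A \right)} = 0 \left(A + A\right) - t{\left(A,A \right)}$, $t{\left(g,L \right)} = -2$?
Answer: $-18$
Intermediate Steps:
$X = 4$
$p{\left(A \right)} = 2$ ($p{\left(A \right)} = 0 \left(A + A\right) - -2 = 0 \cdot 2 A + 2 = 0 + 2 = 2$)
$- 11 p{\left(7 \right)} + X = \left(-11\right) 2 + 4 = -22 + 4 = -18$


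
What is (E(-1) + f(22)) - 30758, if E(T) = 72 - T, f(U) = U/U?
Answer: -30684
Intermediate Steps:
f(U) = 1
(E(-1) + f(22)) - 30758 = ((72 - 1*(-1)) + 1) - 30758 = ((72 + 1) + 1) - 30758 = (73 + 1) - 30758 = 74 - 30758 = -30684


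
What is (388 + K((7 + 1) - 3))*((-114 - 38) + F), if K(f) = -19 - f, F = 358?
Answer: 74984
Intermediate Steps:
(388 + K((7 + 1) - 3))*((-114 - 38) + F) = (388 + (-19 - ((7 + 1) - 3)))*((-114 - 38) + 358) = (388 + (-19 - (8 - 3)))*(-152 + 358) = (388 + (-19 - 1*5))*206 = (388 + (-19 - 5))*206 = (388 - 24)*206 = 364*206 = 74984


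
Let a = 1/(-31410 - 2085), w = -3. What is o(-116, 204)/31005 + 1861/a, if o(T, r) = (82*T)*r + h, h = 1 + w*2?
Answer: -1932673656428/31005 ≈ -6.2334e+7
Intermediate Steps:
h = -5 (h = 1 - 3*2 = 1 - 6 = -5)
a = -1/33495 (a = 1/(-33495) = -1/33495 ≈ -2.9855e-5)
o(T, r) = -5 + 82*T*r (o(T, r) = (82*T)*r - 5 = 82*T*r - 5 = -5 + 82*T*r)
o(-116, 204)/31005 + 1861/a = (-5 + 82*(-116)*204)/31005 + 1861/(-1/33495) = (-5 - 1940448)*(1/31005) + 1861*(-33495) = -1940453*1/31005 - 62334195 = -1940453/31005 - 62334195 = -1932673656428/31005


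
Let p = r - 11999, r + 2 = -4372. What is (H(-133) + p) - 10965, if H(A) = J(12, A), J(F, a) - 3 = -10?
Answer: -27345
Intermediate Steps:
r = -4374 (r = -2 - 4372 = -4374)
J(F, a) = -7 (J(F, a) = 3 - 10 = -7)
H(A) = -7
p = -16373 (p = -4374 - 11999 = -16373)
(H(-133) + p) - 10965 = (-7 - 16373) - 10965 = -16380 - 10965 = -27345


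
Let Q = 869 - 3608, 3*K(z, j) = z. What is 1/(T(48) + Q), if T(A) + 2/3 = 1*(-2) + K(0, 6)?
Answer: -3/8225 ≈ -0.00036474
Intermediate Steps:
K(z, j) = z/3
T(A) = -8/3 (T(A) = -⅔ + (1*(-2) + (⅓)*0) = -⅔ + (-2 + 0) = -⅔ - 2 = -8/3)
Q = -2739
1/(T(48) + Q) = 1/(-8/3 - 2739) = 1/(-8225/3) = -3/8225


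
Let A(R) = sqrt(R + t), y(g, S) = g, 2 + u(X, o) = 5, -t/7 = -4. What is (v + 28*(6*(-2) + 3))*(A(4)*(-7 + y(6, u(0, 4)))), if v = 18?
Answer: 936*sqrt(2) ≈ 1323.7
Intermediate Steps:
t = 28 (t = -7*(-4) = 28)
u(X, o) = 3 (u(X, o) = -2 + 5 = 3)
A(R) = sqrt(28 + R) (A(R) = sqrt(R + 28) = sqrt(28 + R))
(v + 28*(6*(-2) + 3))*(A(4)*(-7 + y(6, u(0, 4)))) = (18 + 28*(6*(-2) + 3))*(sqrt(28 + 4)*(-7 + 6)) = (18 + 28*(-12 + 3))*(sqrt(32)*(-1)) = (18 + 28*(-9))*((4*sqrt(2))*(-1)) = (18 - 252)*(-4*sqrt(2)) = -(-936)*sqrt(2) = 936*sqrt(2)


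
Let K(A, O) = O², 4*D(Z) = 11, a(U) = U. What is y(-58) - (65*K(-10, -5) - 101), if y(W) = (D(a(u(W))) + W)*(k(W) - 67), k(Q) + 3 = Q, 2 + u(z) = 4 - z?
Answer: 5548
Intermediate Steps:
u(z) = 2 - z (u(z) = -2 + (4 - z) = 2 - z)
D(Z) = 11/4 (D(Z) = (¼)*11 = 11/4)
k(Q) = -3 + Q
y(W) = (-70 + W)*(11/4 + W) (y(W) = (11/4 + W)*((-3 + W) - 67) = (11/4 + W)*(-70 + W) = (-70 + W)*(11/4 + W))
y(-58) - (65*K(-10, -5) - 101) = (-385/2 + (-58)² - 269/4*(-58)) - (65*(-5)² - 101) = (-385/2 + 3364 + 7801/2) - (65*25 - 101) = 7072 - (1625 - 101) = 7072 - 1*1524 = 7072 - 1524 = 5548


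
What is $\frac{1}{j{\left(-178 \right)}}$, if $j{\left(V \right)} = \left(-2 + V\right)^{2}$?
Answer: $\frac{1}{32400} \approx 3.0864 \cdot 10^{-5}$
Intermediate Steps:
$\frac{1}{j{\left(-178 \right)}} = \frac{1}{\left(-2 - 178\right)^{2}} = \frac{1}{\left(-180\right)^{2}} = \frac{1}{32400}$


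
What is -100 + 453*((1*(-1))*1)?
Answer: -553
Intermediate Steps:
-100 + 453*((1*(-1))*1) = -100 + 453*(-1*1) = -100 + 453*(-1) = -100 - 453 = -553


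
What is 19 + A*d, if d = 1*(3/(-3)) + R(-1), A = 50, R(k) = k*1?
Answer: -81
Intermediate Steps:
R(k) = k
d = -2 (d = 1*(3/(-3)) - 1 = 1*(3*(-1/3)) - 1 = 1*(-1) - 1 = -1 - 1 = -2)
19 + A*d = 19 + 50*(-2) = 19 - 100 = -81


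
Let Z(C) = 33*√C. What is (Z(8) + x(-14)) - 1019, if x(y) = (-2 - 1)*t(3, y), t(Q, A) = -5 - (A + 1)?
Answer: -1043 + 66*√2 ≈ -949.66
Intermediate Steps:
t(Q, A) = -6 - A (t(Q, A) = -5 - (1 + A) = -5 + (-1 - A) = -6 - A)
x(y) = 18 + 3*y (x(y) = (-2 - 1)*(-6 - y) = -3*(-6 - y) = 18 + 3*y)
(Z(8) + x(-14)) - 1019 = (33*√8 + (18 + 3*(-14))) - 1019 = (33*(2*√2) + (18 - 42)) - 1019 = (66*√2 - 24) - 1019 = (-24 + 66*√2) - 1019 = -1043 + 66*√2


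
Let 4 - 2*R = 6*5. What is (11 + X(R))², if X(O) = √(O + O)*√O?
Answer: 459 - 286*√2 ≈ 54.535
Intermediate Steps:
R = -13 (R = 2 - 3*5 = 2 - ½*30 = 2 - 15 = -13)
X(O) = O*√2 (X(O) = √(2*O)*√O = (√2*√O)*√O = O*√2)
(11 + X(R))² = (11 - 13*√2)²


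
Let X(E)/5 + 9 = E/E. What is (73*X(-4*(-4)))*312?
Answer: -911040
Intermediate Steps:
X(E) = -40 (X(E) = -45 + 5*(E/E) = -45 + 5*1 = -45 + 5 = -40)
(73*X(-4*(-4)))*312 = (73*(-40))*312 = -2920*312 = -911040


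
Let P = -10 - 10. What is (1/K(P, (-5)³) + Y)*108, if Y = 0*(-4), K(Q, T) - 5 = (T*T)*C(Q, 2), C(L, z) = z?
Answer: 108/31255 ≈ 0.0034554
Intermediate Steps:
P = -20
K(Q, T) = 5 + 2*T² (K(Q, T) = 5 + (T*T)*2 = 5 + T²*2 = 5 + 2*T²)
Y = 0
(1/K(P, (-5)³) + Y)*108 = (1/(5 + 2*((-5)³)²) + 0)*108 = (1/(5 + 2*(-125)²) + 0)*108 = (1/(5 + 2*15625) + 0)*108 = (1/(5 + 31250) + 0)*108 = (1/31255 + 0)*108 = (1/31255)*108 = 108/31255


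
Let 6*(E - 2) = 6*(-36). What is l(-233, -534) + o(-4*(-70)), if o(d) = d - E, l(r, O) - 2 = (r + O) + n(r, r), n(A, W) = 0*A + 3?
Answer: -448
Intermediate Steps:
n(A, W) = 3 (n(A, W) = 0 + 3 = 3)
E = -34 (E = 2 + (6*(-36))/6 = 2 + (⅙)*(-216) = 2 - 36 = -34)
l(r, O) = 5 + O + r (l(r, O) = 2 + ((r + O) + 3) = 2 + ((O + r) + 3) = 2 + (3 + O + r) = 5 + O + r)
o(d) = 34 + d (o(d) = d - 1*(-34) = d + 34 = 34 + d)
l(-233, -534) + o(-4*(-70)) = (5 - 534 - 233) + (34 - 4*(-70)) = -762 + (34 + 280) = -762 + 314 = -448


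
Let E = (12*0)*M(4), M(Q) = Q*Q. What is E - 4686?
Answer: -4686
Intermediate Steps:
M(Q) = Q²
E = 0 (E = (12*0)*4² = 0*16 = 0)
E - 4686 = 0 - 4686 = -4686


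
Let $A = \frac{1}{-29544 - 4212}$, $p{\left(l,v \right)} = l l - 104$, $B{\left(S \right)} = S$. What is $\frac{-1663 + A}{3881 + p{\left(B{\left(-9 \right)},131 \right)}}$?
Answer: $- \frac{56136229}{130230648} \approx -0.43105$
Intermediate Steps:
$p{\left(l,v \right)} = -104 + l^{2}$ ($p{\left(l,v \right)} = l^{2} - 104 = -104 + l^{2}$)
$A = - \frac{1}{33756}$ ($A = \frac{1}{-33756} = - \frac{1}{33756} \approx -2.9624 \cdot 10^{-5}$)
$\frac{-1663 + A}{3881 + p{\left(B{\left(-9 \right)},131 \right)}} = \frac{-1663 - \frac{1}{33756}}{3881 - \left(104 - \left(-9\right)^{2}\right)} = - \frac{56136229}{33756 \left(3881 + \left(-104 + 81\right)\right)} = - \frac{56136229}{33756 \left(3881 - 23\right)} = - \frac{56136229}{33756 \cdot 3858} = \left(- \frac{56136229}{33756}\right) \frac{1}{3858} = - \frac{56136229}{130230648}$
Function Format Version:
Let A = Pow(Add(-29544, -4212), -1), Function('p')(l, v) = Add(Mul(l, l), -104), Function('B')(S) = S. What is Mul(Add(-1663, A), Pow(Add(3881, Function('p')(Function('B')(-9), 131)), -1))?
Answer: Rational(-56136229, 130230648) ≈ -0.43105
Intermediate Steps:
Function('p')(l, v) = Add(-104, Pow(l, 2)) (Function('p')(l, v) = Add(Pow(l, 2), -104) = Add(-104, Pow(l, 2)))
A = Rational(-1, 33756) (A = Pow(-33756, -1) = Rational(-1, 33756) ≈ -2.9624e-5)
Mul(Add(-1663, A), Pow(Add(3881, Function('p')(Function('B')(-9), 131)), -1)) = Mul(Add(-1663, Rational(-1, 33756)), Pow(Add(3881, Add(-104, Pow(-9, 2))), -1)) = Mul(Rational(-56136229, 33756), Pow(Add(3881, Add(-104, 81)), -1)) = Mul(Rational(-56136229, 33756), Pow(Add(3881, -23), -1)) = Mul(Rational(-56136229, 33756), Pow(3858, -1)) = Mul(Rational(-56136229, 33756), Rational(1, 3858)) = Rational(-56136229, 130230648)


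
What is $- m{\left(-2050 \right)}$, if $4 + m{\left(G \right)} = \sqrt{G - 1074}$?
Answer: $4 - 2 i \sqrt{781} \approx 4.0 - 55.893 i$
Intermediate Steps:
$m{\left(G \right)} = -4 + \sqrt{-1074 + G}$ ($m{\left(G \right)} = -4 + \sqrt{G - 1074} = -4 + \sqrt{-1074 + G}$)
$- m{\left(-2050 \right)} = - (-4 + \sqrt{-1074 - 2050}) = - (-4 + \sqrt{-3124}) = - (-4 + 2 i \sqrt{781}) = 4 - 2 i \sqrt{781}$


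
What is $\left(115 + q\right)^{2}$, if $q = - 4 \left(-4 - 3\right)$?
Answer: $20449$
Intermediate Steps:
$q = 28$ ($q = \left(-4\right) \left(-7\right) = 28$)
$\left(115 + q\right)^{2} = \left(115 + 28\right)^{2} = 143^{2} = 20449$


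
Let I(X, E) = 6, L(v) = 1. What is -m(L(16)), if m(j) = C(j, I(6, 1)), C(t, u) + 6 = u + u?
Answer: -6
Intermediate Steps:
C(t, u) = -6 + 2*u (C(t, u) = -6 + (u + u) = -6 + 2*u)
m(j) = 6 (m(j) = -6 + 2*6 = -6 + 12 = 6)
-m(L(16)) = -1*6 = -6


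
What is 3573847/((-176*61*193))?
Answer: -3573847/2072048 ≈ -1.7248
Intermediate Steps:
3573847/((-176*61*193)) = 3573847/((-10736*193)) = 3573847/(-2072048) = 3573847*(-1/2072048) = -3573847/2072048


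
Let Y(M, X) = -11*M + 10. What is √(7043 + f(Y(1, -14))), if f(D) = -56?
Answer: √6987 ≈ 83.588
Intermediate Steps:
Y(M, X) = 10 - 11*M
√(7043 + f(Y(1, -14))) = √(7043 - 56) = √6987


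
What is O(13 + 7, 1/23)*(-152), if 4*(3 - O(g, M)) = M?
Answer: -10450/23 ≈ -454.35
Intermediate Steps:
O(g, M) = 3 - M/4
O(13 + 7, 1/23)*(-152) = (3 - ¼/23)*(-152) = (3 - ¼*1/23)*(-152) = (3 - 1/92)*(-152) = (275/92)*(-152) = -10450/23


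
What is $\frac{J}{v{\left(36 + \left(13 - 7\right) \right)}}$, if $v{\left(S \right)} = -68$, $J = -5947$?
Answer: $\frac{5947}{68} \approx 87.456$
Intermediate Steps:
$\frac{J}{v{\left(36 + \left(13 - 7\right) \right)}} = - \frac{5947}{-68} = \left(-5947\right) \left(- \frac{1}{68}\right) = \frac{5947}{68}$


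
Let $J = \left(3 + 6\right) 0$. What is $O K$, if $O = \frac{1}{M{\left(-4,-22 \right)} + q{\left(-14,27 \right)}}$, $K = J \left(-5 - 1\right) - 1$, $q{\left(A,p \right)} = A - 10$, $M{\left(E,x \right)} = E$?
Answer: $\frac{1}{28} \approx 0.035714$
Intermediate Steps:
$J = 0$ ($J = 9 \cdot 0 = 0$)
$q{\left(A,p \right)} = -10 + A$ ($q{\left(A,p \right)} = A - 10 = -10 + A$)
$K = -1$ ($K = 0 \left(-5 - 1\right) - 1 = 0 \left(-6\right) - 1 = 0 - 1 = -1$)
$O = - \frac{1}{28}$ ($O = \frac{1}{-4 - 24} = \frac{1}{-28} = - \frac{1}{28} \approx -0.035714$)
$O K = \left(- \frac{1}{28}\right) \left(-1\right) = \frac{1}{28}$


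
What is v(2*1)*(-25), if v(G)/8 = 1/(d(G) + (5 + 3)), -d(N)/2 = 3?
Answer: -100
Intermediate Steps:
d(N) = -6 (d(N) = -2*3 = -6)
v(G) = 4 (v(G) = 8/(-6 + (5 + 3)) = 8/(-6 + 8) = 8/2 = 8*(1/2) = 4)
v(2*1)*(-25) = 4*(-25) = -100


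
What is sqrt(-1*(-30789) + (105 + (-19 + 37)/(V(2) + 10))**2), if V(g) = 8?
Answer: 205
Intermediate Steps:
sqrt(-1*(-30789) + (105 + (-19 + 37)/(V(2) + 10))**2) = sqrt(-1*(-30789) + (105 + (-19 + 37)/(8 + 10))**2) = sqrt(30789 + (105 + 18/18)**2) = sqrt(30789 + (105 + 18*(1/18))**2) = sqrt(30789 + (105 + 1)**2) = sqrt(30789 + 106**2) = sqrt(30789 + 11236) = sqrt(42025) = 205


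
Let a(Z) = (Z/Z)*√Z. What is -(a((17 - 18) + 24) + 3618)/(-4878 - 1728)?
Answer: 201/367 + √23/6606 ≈ 0.54841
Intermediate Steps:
a(Z) = √Z (a(Z) = 1*√Z = √Z)
-(a((17 - 18) + 24) + 3618)/(-4878 - 1728) = -(√((17 - 18) + 24) + 3618)/(-4878 - 1728) = -(√(-1 + 24) + 3618)/(-6606) = -(√23 + 3618)*(-1)/6606 = -(3618 + √23)*(-1)/6606 = -(-201/367 - √23/6606) = 201/367 + √23/6606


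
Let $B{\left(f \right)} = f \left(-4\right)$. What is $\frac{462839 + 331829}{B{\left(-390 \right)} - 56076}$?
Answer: $- \frac{28381}{1947} \approx -14.577$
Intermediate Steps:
$B{\left(f \right)} = - 4 f$
$\frac{462839 + 331829}{B{\left(-390 \right)} - 56076} = \frac{462839 + 331829}{\left(-4\right) \left(-390\right) - 56076} = \frac{794668}{1560 - 56076} = \frac{794668}{-54516} = 794668 \left(- \frac{1}{54516}\right) = - \frac{28381}{1947}$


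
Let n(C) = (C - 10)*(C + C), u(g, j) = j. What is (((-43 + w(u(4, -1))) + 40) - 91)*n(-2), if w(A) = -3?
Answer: -4656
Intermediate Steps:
n(C) = 2*C*(-10 + C) (n(C) = (-10 + C)*(2*C) = 2*C*(-10 + C))
(((-43 + w(u(4, -1))) + 40) - 91)*n(-2) = (((-43 - 3) + 40) - 91)*(2*(-2)*(-10 - 2)) = ((-46 + 40) - 91)*(2*(-2)*(-12)) = (-6 - 91)*48 = -97*48 = -4656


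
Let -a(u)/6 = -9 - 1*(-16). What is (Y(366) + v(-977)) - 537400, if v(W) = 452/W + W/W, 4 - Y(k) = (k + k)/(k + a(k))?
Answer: -14176014506/26379 ≈ -5.3740e+5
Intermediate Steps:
a(u) = -42 (a(u) = -6*(-9 - 1*(-16)) = -6*(-9 + 16) = -6*7 = -42)
Y(k) = 4 - 2*k/(-42 + k) (Y(k) = 4 - (k + k)/(k - 42) = 4 - 2*k/(-42 + k))
v(W) = 1 + 452/W (v(W) = 452/W + 1 = 1 + 452/W)
(Y(366) + v(-977)) - 537400 = (2*(-84 + 366)/(-42 + 366) + (452 - 977)/(-977)) - 537400 = (2*282/324 - 1/977*(-525)) - 537400 = (2*(1/324)*282 + 525/977) - 537400 = (47/27 + 525/977) - 537400 = 60094/26379 - 537400 = -14176014506/26379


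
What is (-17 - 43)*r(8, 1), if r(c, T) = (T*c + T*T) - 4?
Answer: -300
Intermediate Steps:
r(c, T) = -4 + T² + T*c (r(c, T) = (T*c + T²) - 4 = (T² + T*c) - 4 = -4 + T² + T*c)
(-17 - 43)*r(8, 1) = (-17 - 43)*(-4 + 1² + 1*8) = -60*(-4 + 1 + 8) = -60*5 = -300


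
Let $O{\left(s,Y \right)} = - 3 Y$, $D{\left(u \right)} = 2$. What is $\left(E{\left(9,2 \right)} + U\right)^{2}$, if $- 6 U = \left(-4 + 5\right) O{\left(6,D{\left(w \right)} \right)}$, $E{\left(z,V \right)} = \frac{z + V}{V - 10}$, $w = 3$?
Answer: $\frac{9}{64} \approx 0.14063$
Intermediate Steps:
$E{\left(z,V \right)} = \frac{V + z}{-10 + V}$
$U = 1$ ($U = - \frac{\left(-4 + 5\right) \left(\left(-3\right) 2\right)}{6} = - \frac{1 \left(-6\right)}{6} = \left(- \frac{1}{6}\right) \left(-6\right) = 1$)
$\left(E{\left(9,2 \right)} + U\right)^{2} = \left(\frac{2 + 9}{-10 + 2} + 1\right)^{2} = \left(\frac{1}{-8} \cdot 11 + 1\right)^{2} = \left(\left(- \frac{1}{8}\right) 11 + 1\right)^{2} = \left(- \frac{11}{8} + 1\right)^{2} = \left(- \frac{3}{8}\right)^{2} = \frac{9}{64}$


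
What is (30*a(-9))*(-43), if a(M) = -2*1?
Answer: 2580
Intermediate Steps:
a(M) = -2
(30*a(-9))*(-43) = (30*(-2))*(-43) = -60*(-43) = 2580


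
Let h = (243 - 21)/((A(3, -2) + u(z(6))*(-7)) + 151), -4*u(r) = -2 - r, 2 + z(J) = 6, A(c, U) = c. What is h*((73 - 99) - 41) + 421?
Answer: 91079/287 ≈ 317.35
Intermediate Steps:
z(J) = 4 (z(J) = -2 + 6 = 4)
u(r) = 1/2 + r/4 (u(r) = -(-2 - r)/4 = 1/2 + r/4)
h = 444/287 (h = (243 - 21)/((3 + (1/2 + (1/4)*4)*(-7)) + 151) = 222/((3 + (1/2 + 1)*(-7)) + 151) = 222/((3 + (3/2)*(-7)) + 151) = 222/((3 - 21/2) + 151) = 222/(-15/2 + 151) = 222/(287/2) = 222*(2/287) = 444/287 ≈ 1.5470)
h*((73 - 99) - 41) + 421 = 444*((73 - 99) - 41)/287 + 421 = 444*(-26 - 41)/287 + 421 = (444/287)*(-67) + 421 = -29748/287 + 421 = 91079/287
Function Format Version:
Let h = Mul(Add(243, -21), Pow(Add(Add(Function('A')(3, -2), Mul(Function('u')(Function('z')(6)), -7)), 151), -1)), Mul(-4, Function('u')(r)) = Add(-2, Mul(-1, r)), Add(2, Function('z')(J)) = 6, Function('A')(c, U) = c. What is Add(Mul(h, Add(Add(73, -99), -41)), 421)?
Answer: Rational(91079, 287) ≈ 317.35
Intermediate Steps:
Function('z')(J) = 4 (Function('z')(J) = Add(-2, 6) = 4)
Function('u')(r) = Add(Rational(1, 2), Mul(Rational(1, 4), r)) (Function('u')(r) = Mul(Rational(-1, 4), Add(-2, Mul(-1, r))) = Add(Rational(1, 2), Mul(Rational(1, 4), r)))
h = Rational(444, 287) (h = Mul(Add(243, -21), Pow(Add(Add(3, Mul(Add(Rational(1, 2), Mul(Rational(1, 4), 4)), -7)), 151), -1)) = Mul(222, Pow(Add(Add(3, Mul(Add(Rational(1, 2), 1), -7)), 151), -1)) = Mul(222, Pow(Add(Add(3, Mul(Rational(3, 2), -7)), 151), -1)) = Mul(222, Pow(Add(Add(3, Rational(-21, 2)), 151), -1)) = Mul(222, Pow(Add(Rational(-15, 2), 151), -1)) = Mul(222, Pow(Rational(287, 2), -1)) = Mul(222, Rational(2, 287)) = Rational(444, 287) ≈ 1.5470)
Add(Mul(h, Add(Add(73, -99), -41)), 421) = Add(Mul(Rational(444, 287), Add(Add(73, -99), -41)), 421) = Add(Mul(Rational(444, 287), Add(-26, -41)), 421) = Add(Mul(Rational(444, 287), -67), 421) = Add(Rational(-29748, 287), 421) = Rational(91079, 287)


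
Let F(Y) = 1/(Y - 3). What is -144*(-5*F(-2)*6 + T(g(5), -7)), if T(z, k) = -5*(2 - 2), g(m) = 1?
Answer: -864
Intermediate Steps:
F(Y) = 1/(-3 + Y)
T(z, k) = 0 (T(z, k) = -5*0 = 0)
-144*(-5*F(-2)*6 + T(g(5), -7)) = -144*(-5/(-3 - 2)*6 + 0) = -144*(-5/(-5)*6 + 0) = -144*(-5*(-⅕)*6 + 0) = -144*(1*6 + 0) = -144*(6 + 0) = -144*6 = -864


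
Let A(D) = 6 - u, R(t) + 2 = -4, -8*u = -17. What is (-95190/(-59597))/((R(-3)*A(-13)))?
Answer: -126920/1847507 ≈ -0.068698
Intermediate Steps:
u = 17/8 (u = -⅛*(-17) = 17/8 ≈ 2.1250)
R(t) = -6 (R(t) = -2 - 4 = -6)
A(D) = 31/8 (A(D) = 6 - 1*17/8 = 6 - 17/8 = 31/8)
(-95190/(-59597))/((R(-3)*A(-13))) = (-95190/(-59597))/((-6*31/8)) = (-95190*(-1/59597))/(-93/4) = (95190/59597)*(-4/93) = -126920/1847507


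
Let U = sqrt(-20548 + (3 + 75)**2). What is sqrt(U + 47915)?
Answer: sqrt(47915 + 8*I*sqrt(226)) ≈ 218.9 + 0.2747*I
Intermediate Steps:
U = 8*I*sqrt(226) (U = sqrt(-20548 + 78**2) = sqrt(-20548 + 6084) = sqrt(-14464) = 8*I*sqrt(226) ≈ 120.27*I)
sqrt(U + 47915) = sqrt(8*I*sqrt(226) + 47915) = sqrt(47915 + 8*I*sqrt(226))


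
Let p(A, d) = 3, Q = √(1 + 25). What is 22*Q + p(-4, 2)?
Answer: 3 + 22*√26 ≈ 115.18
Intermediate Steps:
Q = √26 ≈ 5.0990
22*Q + p(-4, 2) = 22*√26 + 3 = 3 + 22*√26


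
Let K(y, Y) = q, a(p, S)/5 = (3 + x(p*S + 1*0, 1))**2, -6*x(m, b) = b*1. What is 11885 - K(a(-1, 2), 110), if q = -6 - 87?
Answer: 11978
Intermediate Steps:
x(m, b) = -b/6
a(p, S) = 1445/36 (a(p, S) = 5*(3 - 1/6*1)**2 = 5*(3 - 1/6)**2 = 5*(17/6)**2 = 5*(289/36) = 1445/36)
q = -93
K(y, Y) = -93
11885 - K(a(-1, 2), 110) = 11885 - 1*(-93) = 11885 + 93 = 11978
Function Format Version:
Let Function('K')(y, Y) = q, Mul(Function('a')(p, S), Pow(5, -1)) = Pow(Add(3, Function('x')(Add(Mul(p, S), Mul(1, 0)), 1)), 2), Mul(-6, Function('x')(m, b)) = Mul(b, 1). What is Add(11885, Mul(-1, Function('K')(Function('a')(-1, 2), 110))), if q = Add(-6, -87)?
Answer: 11978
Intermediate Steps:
Function('x')(m, b) = Mul(Rational(-1, 6), b) (Function('x')(m, b) = Mul(Rational(-1, 6), Mul(b, 1)) = Mul(Rational(-1, 6), b))
Function('a')(p, S) = Rational(1445, 36) (Function('a')(p, S) = Mul(5, Pow(Add(3, Mul(Rational(-1, 6), 1)), 2)) = Mul(5, Pow(Add(3, Rational(-1, 6)), 2)) = Mul(5, Pow(Rational(17, 6), 2)) = Mul(5, Rational(289, 36)) = Rational(1445, 36))
q = -93
Function('K')(y, Y) = -93
Add(11885, Mul(-1, Function('K')(Function('a')(-1, 2), 110))) = Add(11885, Mul(-1, -93)) = Add(11885, 93) = 11978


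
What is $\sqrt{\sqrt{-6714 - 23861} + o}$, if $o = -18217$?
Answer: $\sqrt{-18217 + 5 i \sqrt{1223}} \approx 0.6478 + 134.97 i$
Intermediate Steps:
$\sqrt{\sqrt{-6714 - 23861} + o} = \sqrt{\sqrt{-6714 - 23861} - 18217} = \sqrt{\sqrt{-30575} - 18217} = \sqrt{5 i \sqrt{1223} - 18217} = \sqrt{-18217 + 5 i \sqrt{1223}}$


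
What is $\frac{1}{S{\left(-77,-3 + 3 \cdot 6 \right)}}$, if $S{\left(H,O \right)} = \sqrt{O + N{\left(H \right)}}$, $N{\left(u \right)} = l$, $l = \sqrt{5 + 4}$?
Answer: $\frac{\sqrt{2}}{6} \approx 0.2357$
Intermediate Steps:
$l = 3$ ($l = \sqrt{9} = 3$)
$N{\left(u \right)} = 3$
$S{\left(H,O \right)} = \sqrt{3 + O}$ ($S{\left(H,O \right)} = \sqrt{O + 3} = \sqrt{3 + O}$)
$\frac{1}{S{\left(-77,-3 + 3 \cdot 6 \right)}} = \frac{1}{\sqrt{3 + \left(-3 + 3 \cdot 6\right)}} = \frac{1}{\sqrt{3 + \left(-3 + 18\right)}} = \frac{1}{\sqrt{3 + 15}} = \frac{1}{\sqrt{18}} = \frac{1}{3 \sqrt{2}} = \frac{\sqrt{2}}{6}$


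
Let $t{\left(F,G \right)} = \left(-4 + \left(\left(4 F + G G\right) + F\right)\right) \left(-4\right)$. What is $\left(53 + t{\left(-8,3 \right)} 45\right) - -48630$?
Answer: $54983$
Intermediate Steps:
$t{\left(F,G \right)} = 16 - 20 F - 4 G^{2}$ ($t{\left(F,G \right)} = \left(-4 + \left(\left(4 F + G^{2}\right) + F\right)\right) \left(-4\right) = \left(-4 + \left(\left(G^{2} + 4 F\right) + F\right)\right) \left(-4\right) = \left(-4 + \left(G^{2} + 5 F\right)\right) \left(-4\right) = \left(-4 + G^{2} + 5 F\right) \left(-4\right) = 16 - 20 F - 4 G^{2}$)
$\left(53 + t{\left(-8,3 \right)} 45\right) - -48630 = \left(53 + \left(16 - -160 - 4 \cdot 3^{2}\right) 45\right) - -48630 = \left(53 + \left(16 + 160 - 36\right) 45\right) + 48630 = \left(53 + 140 \cdot 45\right) + 48630 = \left(53 + 6300\right) + 48630 = 6353 + 48630 = 54983$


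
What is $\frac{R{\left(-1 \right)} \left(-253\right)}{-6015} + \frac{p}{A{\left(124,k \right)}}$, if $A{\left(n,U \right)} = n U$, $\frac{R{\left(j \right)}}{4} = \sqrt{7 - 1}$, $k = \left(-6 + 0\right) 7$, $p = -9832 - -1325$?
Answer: $\frac{8507}{5208} + \frac{1012 \sqrt{6}}{6015} \approx 2.0456$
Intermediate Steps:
$p = -8507$ ($p = -9832 + 1325 = -8507$)
$k = -42$ ($k = \left(-6\right) 7 = -42$)
$R{\left(j \right)} = 4 \sqrt{6}$ ($R{\left(j \right)} = 4 \sqrt{7 - 1} = 4 \sqrt{6}$)
$A{\left(n,U \right)} = U n$
$\frac{R{\left(-1 \right)} \left(-253\right)}{-6015} + \frac{p}{A{\left(124,k \right)}} = \frac{4 \sqrt{6} \left(-253\right)}{-6015} - \frac{8507}{\left(-42\right) 124} = - 1012 \sqrt{6} \left(- \frac{1}{6015}\right) - \frac{8507}{-5208} = \frac{1012 \sqrt{6}}{6015} - - \frac{8507}{5208} = \frac{1012 \sqrt{6}}{6015} + \frac{8507}{5208} = \frac{8507}{5208} + \frac{1012 \sqrt{6}}{6015}$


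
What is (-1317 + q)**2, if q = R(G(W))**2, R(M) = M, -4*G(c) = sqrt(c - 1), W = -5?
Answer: 111070521/64 ≈ 1.7355e+6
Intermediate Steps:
G(c) = -sqrt(-1 + c)/4 (G(c) = -sqrt(c - 1)/4 = -sqrt(-1 + c)/4)
q = -3/8 (q = (-sqrt(-1 - 5)/4)**2 = (-I*sqrt(6)/4)**2 = -3/8 ≈ -0.37500)
(-1317 + q)**2 = (-1317 - 3/8)**2 = (-10539/8)**2 = 111070521/64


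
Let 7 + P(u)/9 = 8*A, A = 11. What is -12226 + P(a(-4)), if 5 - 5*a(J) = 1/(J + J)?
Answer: -11497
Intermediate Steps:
a(J) = 1 - 1/(10*J) (a(J) = 1 - 1/(5*(J + J)) = 1 - 1/(2*J)/5 = 1 - 1/(10*J))
P(u) = 729 (P(u) = -63 + 9*(8*11) = -63 + 9*88 = -63 + 792 = 729)
-12226 + P(a(-4)) = -12226 + 729 = -11497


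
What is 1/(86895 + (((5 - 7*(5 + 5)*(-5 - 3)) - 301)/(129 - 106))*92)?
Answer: 1/87951 ≈ 1.1370e-5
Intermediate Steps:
1/(86895 + (((5 - 7*(5 + 5)*(-5 - 3)) - 301)/(129 - 106))*92) = 1/(86895 + (((5 - 70*(-8)) - 301)/23)*92) = 1/(86895 + (((5 - 7*(-80)) - 301)*(1/23))*92) = 1/(86895 + (((5 + 560) - 301)*(1/23))*92) = 1/(86895 + ((565 - 301)*(1/23))*92) = 1/(86895 + (264*(1/23))*92) = 1/(86895 + (264/23)*92) = 1/(86895 + 1056) = 1/87951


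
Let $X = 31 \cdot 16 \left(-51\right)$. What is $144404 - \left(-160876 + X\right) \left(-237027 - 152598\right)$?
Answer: $-72537121096$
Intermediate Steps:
$X = -25296$ ($X = 496 \left(-51\right) = -25296$)
$144404 - \left(-160876 + X\right) \left(-237027 - 152598\right) = 144404 - \left(-160876 - 25296\right) \left(-237027 - 152598\right) = 144404 - \left(-186172\right) \left(-389625\right) = 144404 - 72537265500 = -72537121096$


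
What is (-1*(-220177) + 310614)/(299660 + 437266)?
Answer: 530791/736926 ≈ 0.72028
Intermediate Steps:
(-1*(-220177) + 310614)/(299660 + 437266) = (220177 + 310614)/736926 = 530791*(1/736926) = 530791/736926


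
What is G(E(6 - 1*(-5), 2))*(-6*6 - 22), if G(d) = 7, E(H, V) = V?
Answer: -406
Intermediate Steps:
G(E(6 - 1*(-5), 2))*(-6*6 - 22) = 7*(-6*6 - 22) = 7*(-36 - 22) = 7*(-58) = -406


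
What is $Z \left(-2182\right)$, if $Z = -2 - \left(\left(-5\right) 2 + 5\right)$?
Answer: $-6546$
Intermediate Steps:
$Z = 3$ ($Z = -2 - \left(-10 + 5\right) = -2 - -5 = -2 + 5 = 3$)
$Z \left(-2182\right) = 3 \left(-2182\right) = -6546$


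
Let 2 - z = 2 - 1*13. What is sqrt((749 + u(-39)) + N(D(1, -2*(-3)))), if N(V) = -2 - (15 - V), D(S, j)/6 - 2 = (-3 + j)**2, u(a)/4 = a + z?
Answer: sqrt(694) ≈ 26.344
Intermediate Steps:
z = 13 (z = 2 - (2 - 1*13) = 2 - (2 - 13) = 2 - 1*(-11) = 2 + 11 = 13)
u(a) = 52 + 4*a (u(a) = 4*(a + 13) = 4*(13 + a) = 52 + 4*a)
D(S, j) = 12 + 6*(-3 + j)**2
N(V) = -17 + V (N(V) = -2 + (-15 + V) = -17 + V)
sqrt((749 + u(-39)) + N(D(1, -2*(-3)))) = sqrt((749 + (52 + 4*(-39))) + (-17 + (12 + 6*(-3 - 2*(-3))**2))) = sqrt((749 + (52 - 156)) + (-17 + (12 + 6*(-3 + 6)**2))) = sqrt((749 - 104) + (-17 + (12 + 6*3**2))) = sqrt(645 + (-17 + (12 + 6*9))) = sqrt(645 + (-17 + (12 + 54))) = sqrt(645 + (-17 + 66)) = sqrt(645 + 49) = sqrt(694)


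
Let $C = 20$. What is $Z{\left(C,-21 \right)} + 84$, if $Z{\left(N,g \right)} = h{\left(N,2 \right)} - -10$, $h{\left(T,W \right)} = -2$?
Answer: $92$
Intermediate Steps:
$Z{\left(N,g \right)} = 8$ ($Z{\left(N,g \right)} = -2 - -10 = -2 + 10 = 8$)
$Z{\left(C,-21 \right)} + 84 = 8 + 84 = 92$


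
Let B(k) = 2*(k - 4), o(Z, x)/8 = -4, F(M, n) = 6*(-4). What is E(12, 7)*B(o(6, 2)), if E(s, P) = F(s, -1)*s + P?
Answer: 20232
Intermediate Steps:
F(M, n) = -24
o(Z, x) = -32 (o(Z, x) = 8*(-4) = -32)
E(s, P) = P - 24*s (E(s, P) = -24*s + P = P - 24*s)
B(k) = -8 + 2*k (B(k) = 2*(-4 + k) = -8 + 2*k)
E(12, 7)*B(o(6, 2)) = (7 - 24*12)*(-8 + 2*(-32)) = (7 - 288)*(-8 - 64) = -281*(-72) = 20232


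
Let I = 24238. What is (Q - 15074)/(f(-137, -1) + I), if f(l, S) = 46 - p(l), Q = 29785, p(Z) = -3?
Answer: 14711/24287 ≈ 0.60571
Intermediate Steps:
f(l, S) = 49 (f(l, S) = 46 - 1*(-3) = 46 + 3 = 49)
(Q - 15074)/(f(-137, -1) + I) = (29785 - 15074)/(49 + 24238) = 14711/24287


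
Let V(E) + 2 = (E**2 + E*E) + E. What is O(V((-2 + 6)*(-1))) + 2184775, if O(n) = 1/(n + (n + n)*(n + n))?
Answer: 5964435751/2730 ≈ 2.1848e+6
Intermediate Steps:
V(E) = -2 + E + 2*E**2 (V(E) = -2 + ((E**2 + E*E) + E) = -2 + ((E**2 + E**2) + E) = -2 + (2*E**2 + E) = -2 + (E + 2*E**2) = -2 + E + 2*E**2)
O(n) = 1/(n + 4*n**2) (O(n) = 1/(n + (2*n)*(2*n)) = 1/(n + 4*n**2))
O(V((-2 + 6)*(-1))) + 2184775 = 1/((-2 + (-2 + 6)*(-1) + 2*((-2 + 6)*(-1))**2)*(1 + 4*(-2 + (-2 + 6)*(-1) + 2*((-2 + 6)*(-1))**2))) + 2184775 = 1/((-2 + 4*(-1) + 2*(4*(-1))**2)*(1 + 4*(-2 + 4*(-1) + 2*(4*(-1))**2))) + 2184775 = 1/((-2 - 4 + 2*(-4)**2)*(1 + 4*(-2 - 4 + 2*(-4)**2))) + 2184775 = 1/((-2 - 4 + 2*16)*(1 + 4*(-2 - 4 + 2*16))) + 2184775 = 1/((-2 - 4 + 32)*(1 + 4*(-2 - 4 + 32))) + 2184775 = 1/(26*(1 + 4*26)) + 2184775 = 1/(26*(1 + 104)) + 2184775 = (1/26)/105 + 2184775 = (1/26)*(1/105) + 2184775 = 1/2730 + 2184775 = 5964435751/2730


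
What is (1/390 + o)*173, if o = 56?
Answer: 3778493/390 ≈ 9688.4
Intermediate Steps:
(1/390 + o)*173 = (1/390 + 56)*173 = (21841/390)*173 = 3778493/390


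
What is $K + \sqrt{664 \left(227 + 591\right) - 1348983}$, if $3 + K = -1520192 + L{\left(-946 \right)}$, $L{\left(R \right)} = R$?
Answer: $-1521141 + i \sqrt{805831} \approx -1.5211 \cdot 10^{6} + 897.68 i$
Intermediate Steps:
$K = -1521141$ ($K = -3 - 1521138 = -1521141$)
$K + \sqrt{664 \left(227 + 591\right) - 1348983} = -1521141 + \sqrt{664 \left(227 + 591\right) - 1348983} = -1521141 + \sqrt{664 \cdot 818 - 1348983} = -1521141 + \sqrt{543152 - 1348983} = -1521141 + \sqrt{-805831} = -1521141 + i \sqrt{805831}$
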